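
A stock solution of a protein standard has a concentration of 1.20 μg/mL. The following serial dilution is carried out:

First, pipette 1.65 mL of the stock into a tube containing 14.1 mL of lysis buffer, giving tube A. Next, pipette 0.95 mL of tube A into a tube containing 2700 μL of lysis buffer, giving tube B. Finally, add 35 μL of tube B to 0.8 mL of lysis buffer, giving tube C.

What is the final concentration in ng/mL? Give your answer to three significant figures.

1.37 ng/mL

Step 1: 1.65 mL + 14.1 mL = 15.75 mL total → factor 15.75/1.65 = 9.5455
Step 2: 0.95 mL + 2700 μL = 3.65 mL total → factor 3.65/0.95 = 3.8421
Step 3: 35 μL + 0.8 mL = 835 μL total → factor 835/35 = 23.857
Overall dilution factor = 9.5455 × 3.8421 × 23.857 = 874.95
Final = 1.20 μg/mL / 874.95 = 0.001372 μg/mL = 1.37 ng/mL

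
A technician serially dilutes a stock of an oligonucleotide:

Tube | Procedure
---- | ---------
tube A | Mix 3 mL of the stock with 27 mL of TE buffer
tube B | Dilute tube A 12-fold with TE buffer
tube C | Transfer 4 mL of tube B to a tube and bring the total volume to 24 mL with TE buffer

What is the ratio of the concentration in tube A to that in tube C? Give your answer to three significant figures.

Step 1: 3 mL + 27 mL = 30 mL total → factor 30/3 = 10
Step 2: 12-fold → factor 12
Step 3: 4 mL brought to 24 mL → factor 24/4 = 6
Dilution factor to tube A = 10; to tube C = 720
[tube A]/[tube C] = (factor to tube C)/(factor to tube A) = 720/10 = 72.0

72.0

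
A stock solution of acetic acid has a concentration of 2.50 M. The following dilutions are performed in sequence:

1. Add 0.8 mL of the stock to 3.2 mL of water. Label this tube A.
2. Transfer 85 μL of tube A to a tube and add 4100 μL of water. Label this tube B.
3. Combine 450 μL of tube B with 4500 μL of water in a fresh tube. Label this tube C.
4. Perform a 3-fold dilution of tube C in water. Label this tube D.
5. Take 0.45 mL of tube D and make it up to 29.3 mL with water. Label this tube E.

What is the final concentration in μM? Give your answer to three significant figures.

4.73 μM

Step 1: 0.8 mL + 3.2 mL = 4 mL total → factor 4/0.8 = 5
Step 2: 85 μL + 4100 μL = 4185 μL total → factor 4185/85 = 49.235
Step 3: 450 μL + 4500 μL = 4950 μL total → factor 4950/450 = 11
Step 4: 3-fold → factor 3
Step 5: 0.45 mL brought to 29.3 mL → factor 29.3/0.45 = 65.111
Overall dilution factor = 5 × 49.235 × 11 × 3 × 65.111 = 5.2895 × 10^5
Final = 2.50 M / 5.2895 × 10^5 = 4.726 × 10^-6 M = 4.73 μM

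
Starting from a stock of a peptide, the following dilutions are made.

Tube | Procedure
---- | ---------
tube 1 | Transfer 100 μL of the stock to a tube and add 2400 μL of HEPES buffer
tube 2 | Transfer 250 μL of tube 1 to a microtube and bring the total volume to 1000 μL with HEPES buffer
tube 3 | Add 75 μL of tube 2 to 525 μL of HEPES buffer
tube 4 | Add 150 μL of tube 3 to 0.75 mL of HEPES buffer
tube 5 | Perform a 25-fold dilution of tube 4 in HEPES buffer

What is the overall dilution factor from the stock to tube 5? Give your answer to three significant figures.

Step 1: 100 μL + 2400 μL = 2500 μL total → factor 2500/100 = 25
Step 2: 250 μL brought to 1000 μL → factor 1000/250 = 4
Step 3: 75 μL + 525 μL = 600 μL total → factor 600/75 = 8
Step 4: 150 μL + 0.75 mL = 900 μL total → factor 900/150 = 6
Step 5: 25-fold → factor 25
Overall dilution factor = 25 × 4 × 8 × 6 × 25 = 1.2 × 10^5

1.20 × 10^5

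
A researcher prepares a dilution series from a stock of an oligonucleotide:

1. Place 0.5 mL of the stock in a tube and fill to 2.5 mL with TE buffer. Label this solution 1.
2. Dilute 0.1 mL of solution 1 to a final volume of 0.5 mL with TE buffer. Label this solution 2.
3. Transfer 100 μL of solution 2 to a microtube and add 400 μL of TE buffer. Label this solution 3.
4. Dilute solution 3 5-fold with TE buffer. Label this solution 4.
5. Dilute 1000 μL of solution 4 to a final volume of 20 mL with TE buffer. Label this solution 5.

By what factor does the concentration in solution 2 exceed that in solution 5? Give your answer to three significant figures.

500

Step 1: 0.5 mL brought to 2.5 mL → factor 2.5/0.5 = 5
Step 2: 0.1 mL brought to 0.5 mL → factor 0.5/0.1 = 5
Step 3: 100 μL + 400 μL = 500 μL total → factor 500/100 = 5
Step 4: 5-fold → factor 5
Step 5: 1000 μL brought to 20 mL → factor 20000/1000 = 20
Dilution factor to solution 2 = 25; to solution 5 = 12500
[solution 2]/[solution 5] = (factor to solution 5)/(factor to solution 2) = 12500/25 = 500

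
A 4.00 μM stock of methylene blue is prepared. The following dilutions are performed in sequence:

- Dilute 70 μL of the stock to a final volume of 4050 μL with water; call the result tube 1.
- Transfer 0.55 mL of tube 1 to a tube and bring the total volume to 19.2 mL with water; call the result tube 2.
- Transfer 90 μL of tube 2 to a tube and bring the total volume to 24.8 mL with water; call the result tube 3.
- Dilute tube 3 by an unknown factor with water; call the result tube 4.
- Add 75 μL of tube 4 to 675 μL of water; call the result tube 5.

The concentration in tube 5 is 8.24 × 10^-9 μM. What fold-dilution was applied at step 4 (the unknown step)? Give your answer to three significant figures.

87.2-fold

Step 1: 70 μL brought to 4050 μL → factor 4050/70 = 57.857
Step 2: 0.55 mL brought to 19.2 mL → factor 19.2/0.55 = 34.909
Step 3: 90 μL brought to 24.8 mL → factor 24800/90 = 275.56
Step 4: unknown factor x
Step 5: 75 μL + 675 μL = 750 μL total → factor 750/75 = 10
Product of known-step factors = 5.5655 × 10^6
Overall factor = 4.00 μM / (8.24 × 10^-9 μM) = 4.8544 × 10^8
x = 4.8544 × 10^8 / 5.5655 × 10^6 = 87.2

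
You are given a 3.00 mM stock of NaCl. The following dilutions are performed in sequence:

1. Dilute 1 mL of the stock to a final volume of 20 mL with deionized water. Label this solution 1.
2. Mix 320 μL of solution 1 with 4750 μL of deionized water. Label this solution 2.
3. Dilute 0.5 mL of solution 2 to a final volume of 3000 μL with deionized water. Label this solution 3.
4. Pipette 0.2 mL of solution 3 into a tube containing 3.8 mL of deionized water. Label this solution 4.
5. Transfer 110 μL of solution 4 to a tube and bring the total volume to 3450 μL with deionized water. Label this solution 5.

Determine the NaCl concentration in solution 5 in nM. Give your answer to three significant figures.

Step 1: 1 mL brought to 20 mL → factor 20/1 = 20
Step 2: 320 μL + 4750 μL = 5070 μL total → factor 5070/320 = 15.844
Step 3: 0.5 mL brought to 3000 μL → factor 3/0.5 = 6
Step 4: 0.2 mL + 3.8 mL = 4 mL total → factor 4/0.2 = 20
Step 5: 110 μL brought to 3450 μL → factor 3450/110 = 31.364
Overall dilution factor = 20 × 15.844 × 6 × 20 × 31.364 = 1.1926 × 10^6
Final = 3.00 mM / 1.1926 × 10^6 = 2.516 × 10^-6 mM = 2.52 nM

2.52 nM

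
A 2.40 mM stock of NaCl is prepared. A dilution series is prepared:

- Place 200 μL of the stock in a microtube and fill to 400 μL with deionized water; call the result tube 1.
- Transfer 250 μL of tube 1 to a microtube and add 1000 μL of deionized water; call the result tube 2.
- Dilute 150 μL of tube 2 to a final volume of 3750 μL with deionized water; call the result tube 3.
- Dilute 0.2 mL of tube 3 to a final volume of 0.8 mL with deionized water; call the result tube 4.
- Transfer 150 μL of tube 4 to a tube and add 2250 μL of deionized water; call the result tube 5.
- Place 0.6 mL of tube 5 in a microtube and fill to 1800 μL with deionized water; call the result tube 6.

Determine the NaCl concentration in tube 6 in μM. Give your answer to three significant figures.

0.0500 μM

Step 1: 200 μL brought to 400 μL → factor 400/200 = 2
Step 2: 250 μL + 1000 μL = 1250 μL total → factor 1250/250 = 5
Step 3: 150 μL brought to 3750 μL → factor 3750/150 = 25
Step 4: 0.2 mL brought to 0.8 mL → factor 0.8/0.2 = 4
Step 5: 150 μL + 2250 μL = 2400 μL total → factor 2400/150 = 16
Step 6: 0.6 mL brought to 1800 μL → factor 1.8/0.6 = 3
Overall dilution factor = 2 × 5 × 25 × 4 × 16 × 3 = 48000
Final = 2.40 mM / 48000 = 5.000 × 10^-5 mM = 0.0500 μM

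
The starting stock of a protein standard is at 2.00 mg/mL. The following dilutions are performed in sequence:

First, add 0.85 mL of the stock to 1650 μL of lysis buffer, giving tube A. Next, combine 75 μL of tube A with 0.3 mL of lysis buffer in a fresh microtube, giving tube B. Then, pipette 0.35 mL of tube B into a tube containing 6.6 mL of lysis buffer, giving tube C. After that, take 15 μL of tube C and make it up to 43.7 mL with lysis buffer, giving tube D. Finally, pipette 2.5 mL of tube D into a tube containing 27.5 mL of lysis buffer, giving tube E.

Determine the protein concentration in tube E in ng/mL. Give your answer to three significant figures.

0.196 ng/mL

Step 1: 0.85 mL + 1650 μL = 2.5 mL total → factor 2.5/0.85 = 2.9412
Step 2: 75 μL + 0.3 mL = 375 μL total → factor 375/75 = 5
Step 3: 0.35 mL + 6.6 mL = 6.95 mL total → factor 6.95/0.35 = 19.857
Step 4: 15 μL brought to 43.7 mL → factor 43700/15 = 2913.3
Step 5: 2.5 mL + 27.5 mL = 30 mL total → factor 30/2.5 = 12
Overall dilution factor = 2.9412 × 5 × 19.857 × 2913.3 × 12 = 1.0209 × 10^7
Final = 2.00 mg/mL / 1.0209 × 10^7 = 1.959 × 10^-7 mg/mL = 0.196 ng/mL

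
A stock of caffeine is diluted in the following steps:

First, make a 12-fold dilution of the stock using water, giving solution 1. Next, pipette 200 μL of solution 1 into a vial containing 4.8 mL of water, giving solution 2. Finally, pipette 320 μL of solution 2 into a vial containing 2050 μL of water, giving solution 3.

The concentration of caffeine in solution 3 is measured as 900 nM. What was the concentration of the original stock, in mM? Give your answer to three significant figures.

2.00 mM

Step 1: 12-fold → factor 12
Step 2: 200 μL + 4.8 mL = 5000 μL total → factor 5000/200 = 25
Step 3: 320 μL + 2050 μL = 2370 μL total → factor 2370/320 = 7.4062
Overall dilution factor = 12 × 25 × 7.4062 = 2221.9
Stock = 900 nM × 2221.9 = 2.000 × 10^6 nM = 2.00 mM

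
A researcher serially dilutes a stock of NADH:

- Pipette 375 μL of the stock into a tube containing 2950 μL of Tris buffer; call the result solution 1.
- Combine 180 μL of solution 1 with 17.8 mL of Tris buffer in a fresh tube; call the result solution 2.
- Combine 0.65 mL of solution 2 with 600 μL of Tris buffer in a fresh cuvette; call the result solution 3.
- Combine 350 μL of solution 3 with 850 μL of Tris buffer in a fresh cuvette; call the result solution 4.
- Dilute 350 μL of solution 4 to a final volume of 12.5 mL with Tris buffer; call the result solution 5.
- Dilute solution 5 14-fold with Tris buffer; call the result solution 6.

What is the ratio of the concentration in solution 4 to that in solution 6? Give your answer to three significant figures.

Step 1: 375 μL + 2950 μL = 3325 μL total → factor 3325/375 = 8.8667
Step 2: 180 μL + 17.8 mL = 17980 μL total → factor 17980/180 = 99.889
Step 3: 0.65 mL + 600 μL = 1.25 mL total → factor 1.25/0.65 = 1.9231
Step 4: 350 μL + 850 μL = 1200 μL total → factor 1200/350 = 3.4286
Step 5: 350 μL brought to 12.5 mL → factor 12500/350 = 35.714
Step 6: 14-fold → factor 14
Dilution factor to solution 4 = 5839.7; to solution 6 = 2.9198 × 10^6
[solution 4]/[solution 6] = (factor to solution 6)/(factor to solution 4) = 2.9198 × 10^6/5839.7 = 500

500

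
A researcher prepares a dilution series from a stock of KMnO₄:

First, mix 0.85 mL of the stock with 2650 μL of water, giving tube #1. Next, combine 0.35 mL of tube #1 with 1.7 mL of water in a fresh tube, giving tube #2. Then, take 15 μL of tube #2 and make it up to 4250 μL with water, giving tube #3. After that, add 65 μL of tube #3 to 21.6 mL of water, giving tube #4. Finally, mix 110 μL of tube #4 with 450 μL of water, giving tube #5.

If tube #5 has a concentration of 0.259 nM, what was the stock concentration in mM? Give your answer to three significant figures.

Step 1: 0.85 mL + 2650 μL = 3.5 mL total → factor 3.5/0.85 = 4.1176
Step 2: 0.35 mL + 1.7 mL = 2.05 mL total → factor 2.05/0.35 = 5.8571
Step 3: 15 μL brought to 4250 μL → factor 4250/15 = 283.33
Step 4: 65 μL + 21.6 mL = 21665 μL total → factor 21665/65 = 333.31
Step 5: 110 μL + 450 μL = 560 μL total → factor 560/110 = 5.0909
Overall dilution factor = 4.1176 × 5.8571 × 283.33 × 333.31 × 5.0909 = 1.1595 × 10^7
Stock = 0.259 nM × 1.1595 × 10^7 = 3.003 × 10^6 nM = 3.00 mM

3.00 mM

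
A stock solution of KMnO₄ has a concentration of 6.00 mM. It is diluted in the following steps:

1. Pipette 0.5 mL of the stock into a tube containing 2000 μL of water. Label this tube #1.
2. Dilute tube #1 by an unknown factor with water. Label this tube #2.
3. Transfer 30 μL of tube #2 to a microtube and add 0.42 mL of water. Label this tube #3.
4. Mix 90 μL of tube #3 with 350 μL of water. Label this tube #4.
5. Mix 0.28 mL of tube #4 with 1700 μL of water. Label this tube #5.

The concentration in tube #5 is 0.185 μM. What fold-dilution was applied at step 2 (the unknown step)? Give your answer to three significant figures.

12.5-fold

Step 1: 0.5 mL + 2000 μL = 2.5 mL total → factor 2.5/0.5 = 5
Step 2: unknown factor x
Step 3: 30 μL + 0.42 mL = 450 μL total → factor 450/30 = 15
Step 4: 90 μL + 350 μL = 440 μL total → factor 440/90 = 4.8889
Step 5: 0.28 mL + 1700 μL = 1.98 mL total → factor 1.98/0.28 = 7.0714
Product of known-step factors = 2592.9
Overall factor = 6.00 mM / (0.185 μM) = 32432
x = 32432 / 2592.9 = 12.5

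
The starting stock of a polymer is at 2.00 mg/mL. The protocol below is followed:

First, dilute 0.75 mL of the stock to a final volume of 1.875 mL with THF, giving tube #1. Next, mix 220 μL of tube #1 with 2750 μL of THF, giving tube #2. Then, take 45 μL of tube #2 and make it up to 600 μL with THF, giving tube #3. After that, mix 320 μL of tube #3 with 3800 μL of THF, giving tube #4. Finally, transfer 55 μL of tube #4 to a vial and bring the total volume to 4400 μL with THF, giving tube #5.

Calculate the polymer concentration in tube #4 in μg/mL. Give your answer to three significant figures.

0.345 μg/mL

Step 1: 0.75 mL brought to 1.875 mL → factor 1.875/0.75 = 2.5
Step 2: 220 μL + 2750 μL = 2970 μL total → factor 2970/220 = 13.5
Step 3: 45 μL brought to 600 μL → factor 600/45 = 13.333
Step 4: 320 μL + 3800 μL = 4120 μL total → factor 4120/320 = 12.875
Dilution factor through tube #4 = 2.5 × 13.5 × 13.333 × 12.875 = 5793.8
[tube #4] = 2.00 mg/mL / 5793.8 = 0.0003452 mg/mL = 0.345 μg/mL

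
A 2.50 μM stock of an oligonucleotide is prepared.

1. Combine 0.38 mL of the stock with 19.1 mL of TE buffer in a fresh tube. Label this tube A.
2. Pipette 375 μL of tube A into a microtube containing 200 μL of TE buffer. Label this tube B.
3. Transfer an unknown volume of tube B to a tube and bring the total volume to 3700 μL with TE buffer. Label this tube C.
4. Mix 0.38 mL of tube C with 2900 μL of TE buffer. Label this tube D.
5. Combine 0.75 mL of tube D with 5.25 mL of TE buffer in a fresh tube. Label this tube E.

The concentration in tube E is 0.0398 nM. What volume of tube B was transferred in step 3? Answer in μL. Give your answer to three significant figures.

Step 1: 0.38 mL + 19.1 mL = 19.48 mL total → factor 19.48/0.38 = 51.263
Step 2: 375 μL + 200 μL = 575 μL total → factor 575/375 = 1.5333
Step 3: v brought to 3700 μL → factor = 3700 μL/v
Step 4: 0.38 mL + 2900 μL = 3.28 mL total → factor 3.28/0.38 = 8.6316
Step 5: 0.75 mL + 5.25 mL = 6 mL total → factor 6/0.75 = 8
Product of known-step factors = 5427.8
Overall factor = 2.50 μM / (0.0398 nM) = 62814
Step-3 factor = 62814 / 5427.8 = 11.573
v = 3700 μL / 11.573 = 320 μL

320 μL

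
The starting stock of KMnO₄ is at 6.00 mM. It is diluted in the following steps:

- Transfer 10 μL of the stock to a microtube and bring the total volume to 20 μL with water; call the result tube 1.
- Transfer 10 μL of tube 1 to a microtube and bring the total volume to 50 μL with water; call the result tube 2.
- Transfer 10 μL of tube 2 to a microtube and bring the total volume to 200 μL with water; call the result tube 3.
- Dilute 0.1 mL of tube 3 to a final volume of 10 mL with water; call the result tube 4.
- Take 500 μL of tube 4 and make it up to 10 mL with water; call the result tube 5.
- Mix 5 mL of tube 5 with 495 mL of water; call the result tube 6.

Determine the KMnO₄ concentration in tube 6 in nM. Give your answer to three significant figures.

Step 1: 10 μL brought to 20 μL → factor 20/10 = 2
Step 2: 10 μL brought to 50 μL → factor 50/10 = 5
Step 3: 10 μL brought to 200 μL → factor 200/10 = 20
Step 4: 0.1 mL brought to 10 mL → factor 10/0.1 = 100
Step 5: 500 μL brought to 10 mL → factor 10000/500 = 20
Step 6: 5 mL + 495 mL = 500 mL total → factor 500/5 = 100
Overall dilution factor = 2 × 5 × 20 × 100 × 20 × 100 = 4 × 10^7
Final = 6.00 mM / 4 × 10^7 = 1.500 × 10^-7 mM = 0.150 nM

0.150 nM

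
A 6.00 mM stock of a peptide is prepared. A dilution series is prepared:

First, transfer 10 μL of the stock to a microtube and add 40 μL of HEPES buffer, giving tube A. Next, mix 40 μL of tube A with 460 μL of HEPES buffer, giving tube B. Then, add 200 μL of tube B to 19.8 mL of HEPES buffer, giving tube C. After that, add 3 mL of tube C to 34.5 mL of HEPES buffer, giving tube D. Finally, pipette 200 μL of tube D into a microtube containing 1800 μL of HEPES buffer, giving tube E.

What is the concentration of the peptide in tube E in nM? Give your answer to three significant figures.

Step 1: 10 μL + 40 μL = 50 μL total → factor 50/10 = 5
Step 2: 40 μL + 460 μL = 500 μL total → factor 500/40 = 12.5
Step 3: 200 μL + 19.8 mL = 20000 μL total → factor 20000/200 = 100
Step 4: 3 mL + 34.5 mL = 37.5 mL total → factor 37.5/3 = 12.5
Step 5: 200 μL + 1800 μL = 2000 μL total → factor 2000/200 = 10
Overall dilution factor = 5 × 12.5 × 100 × 12.5 × 10 = 7.8125 × 10^5
Final = 6.00 mM / 7.8125 × 10^5 = 7.680 × 10^-6 mM = 7.68 nM

7.68 nM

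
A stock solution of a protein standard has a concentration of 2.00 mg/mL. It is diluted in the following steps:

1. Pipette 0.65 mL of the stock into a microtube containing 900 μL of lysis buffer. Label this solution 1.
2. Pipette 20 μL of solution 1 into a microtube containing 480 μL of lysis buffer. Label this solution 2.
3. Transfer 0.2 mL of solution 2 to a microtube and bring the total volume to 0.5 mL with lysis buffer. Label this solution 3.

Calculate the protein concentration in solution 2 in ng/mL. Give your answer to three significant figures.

3.35 × 10^4 ng/mL

Step 1: 0.65 mL + 900 μL = 1.55 mL total → factor 1.55/0.65 = 2.3846
Step 2: 20 μL + 480 μL = 500 μL total → factor 500/20 = 25
Dilution factor through solution 2 = 2.3846 × 25 = 59.615
[solution 2] = 2.00 mg/mL / 59.615 = 0.03355 mg/mL = 3.35 × 10^4 ng/mL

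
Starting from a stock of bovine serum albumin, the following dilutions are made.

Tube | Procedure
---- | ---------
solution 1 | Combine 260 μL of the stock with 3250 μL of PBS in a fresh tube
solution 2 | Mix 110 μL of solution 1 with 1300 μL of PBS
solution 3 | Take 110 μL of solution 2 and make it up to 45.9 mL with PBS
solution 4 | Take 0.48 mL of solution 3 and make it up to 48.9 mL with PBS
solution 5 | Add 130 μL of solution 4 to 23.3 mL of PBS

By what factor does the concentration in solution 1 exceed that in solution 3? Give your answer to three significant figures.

Step 1: 260 μL + 3250 μL = 3510 μL total → factor 3510/260 = 13.5
Step 2: 110 μL + 1300 μL = 1410 μL total → factor 1410/110 = 12.818
Step 3: 110 μL brought to 45.9 mL → factor 45900/110 = 417.27
Dilution factor to solution 1 = 13.5; to solution 3 = 72207
[solution 1]/[solution 3] = (factor to solution 3)/(factor to solution 1) = 72207/13.5 = 5.35 × 10^3

5.35 × 10^3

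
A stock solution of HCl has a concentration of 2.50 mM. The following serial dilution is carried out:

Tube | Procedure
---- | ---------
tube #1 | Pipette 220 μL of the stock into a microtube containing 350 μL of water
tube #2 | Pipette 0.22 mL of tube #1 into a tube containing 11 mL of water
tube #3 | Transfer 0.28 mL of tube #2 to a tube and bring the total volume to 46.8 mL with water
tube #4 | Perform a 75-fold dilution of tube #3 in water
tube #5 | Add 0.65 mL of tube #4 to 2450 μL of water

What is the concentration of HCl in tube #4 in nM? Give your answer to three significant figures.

1.51 nM

Step 1: 220 μL + 350 μL = 570 μL total → factor 570/220 = 2.5909
Step 2: 0.22 mL + 11 mL = 11.22 mL total → factor 11.22/0.22 = 51
Step 3: 0.28 mL brought to 46.8 mL → factor 46.8/0.28 = 167.14
Step 4: 75-fold → factor 75
Dilution factor through tube #4 = 2.5909 × 51 × 167.14 × 75 = 1.6564 × 10^6
[tube #4] = 2.50 mM / 1.6564 × 10^6 = 1.509 × 10^-6 mM = 1.51 nM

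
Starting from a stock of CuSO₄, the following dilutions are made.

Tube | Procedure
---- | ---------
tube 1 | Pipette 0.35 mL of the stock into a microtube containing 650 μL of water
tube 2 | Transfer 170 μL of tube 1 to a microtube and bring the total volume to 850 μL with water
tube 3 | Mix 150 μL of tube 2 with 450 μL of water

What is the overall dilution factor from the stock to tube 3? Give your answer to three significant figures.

Step 1: 0.35 mL + 650 μL = 1 mL total → factor 1/0.35 = 2.8571
Step 2: 170 μL brought to 850 μL → factor 850/170 = 5
Step 3: 150 μL + 450 μL = 600 μL total → factor 600/150 = 4
Overall dilution factor = 2.8571 × 5 × 4 = 57.143

57.1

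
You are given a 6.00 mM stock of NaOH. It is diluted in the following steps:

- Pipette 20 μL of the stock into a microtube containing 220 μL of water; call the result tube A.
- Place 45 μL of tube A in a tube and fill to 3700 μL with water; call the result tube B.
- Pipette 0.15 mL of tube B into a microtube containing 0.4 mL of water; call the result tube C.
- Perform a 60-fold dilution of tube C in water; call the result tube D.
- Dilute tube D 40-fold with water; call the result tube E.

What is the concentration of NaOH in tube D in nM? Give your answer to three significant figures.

27.6 nM

Step 1: 20 μL + 220 μL = 240 μL total → factor 240/20 = 12
Step 2: 45 μL brought to 3700 μL → factor 3700/45 = 82.222
Step 3: 0.15 mL + 0.4 mL = 0.55 mL total → factor 0.55/0.15 = 3.6667
Step 4: 60-fold → factor 60
Dilution factor through tube D = 12 × 82.222 × 3.6667 × 60 = 2.1707 × 10^5
[tube D] = 6.00 mM / 2.1707 × 10^5 = 2.764 × 10^-5 mM = 27.6 nM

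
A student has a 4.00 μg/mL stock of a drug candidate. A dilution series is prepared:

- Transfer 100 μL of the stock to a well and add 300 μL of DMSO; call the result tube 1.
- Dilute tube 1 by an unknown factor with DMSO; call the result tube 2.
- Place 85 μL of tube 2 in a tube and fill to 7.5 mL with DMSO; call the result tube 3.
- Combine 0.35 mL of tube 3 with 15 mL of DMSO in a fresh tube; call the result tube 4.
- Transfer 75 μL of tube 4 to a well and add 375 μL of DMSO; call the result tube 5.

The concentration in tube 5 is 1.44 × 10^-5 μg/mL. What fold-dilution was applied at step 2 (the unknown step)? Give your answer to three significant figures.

Step 1: 100 μL + 300 μL = 400 μL total → factor 400/100 = 4
Step 2: unknown factor x
Step 3: 85 μL brought to 7.5 mL → factor 7500/85 = 88.235
Step 4: 0.35 mL + 15 mL = 15.35 mL total → factor 15.35/0.35 = 43.857
Step 5: 75 μL + 375 μL = 450 μL total → factor 450/75 = 6
Product of known-step factors = 92874
Overall factor = 4.00 μg/mL / (1.44 × 10^-5 μg/mL) = 2.7778 × 10^5
x = 2.7778 × 10^5 / 92874 = 2.99

2.99-fold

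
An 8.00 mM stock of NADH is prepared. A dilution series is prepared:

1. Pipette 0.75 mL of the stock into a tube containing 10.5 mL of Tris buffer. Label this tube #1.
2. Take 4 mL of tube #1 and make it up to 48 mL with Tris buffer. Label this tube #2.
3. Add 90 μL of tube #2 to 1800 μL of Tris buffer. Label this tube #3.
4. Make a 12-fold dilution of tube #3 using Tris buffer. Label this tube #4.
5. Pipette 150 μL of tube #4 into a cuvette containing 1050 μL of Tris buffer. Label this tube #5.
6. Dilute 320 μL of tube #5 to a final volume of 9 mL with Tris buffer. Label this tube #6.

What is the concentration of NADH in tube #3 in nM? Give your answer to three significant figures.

2.12 × 10^3 nM

Step 1: 0.75 mL + 10.5 mL = 11.25 mL total → factor 11.25/0.75 = 15
Step 2: 4 mL brought to 48 mL → factor 48/4 = 12
Step 3: 90 μL + 1800 μL = 1890 μL total → factor 1890/90 = 21
Dilution factor through tube #3 = 15 × 12 × 21 = 3780
[tube #3] = 8.00 mM / 3780 = 0.002116 mM = 2.12 × 10^3 nM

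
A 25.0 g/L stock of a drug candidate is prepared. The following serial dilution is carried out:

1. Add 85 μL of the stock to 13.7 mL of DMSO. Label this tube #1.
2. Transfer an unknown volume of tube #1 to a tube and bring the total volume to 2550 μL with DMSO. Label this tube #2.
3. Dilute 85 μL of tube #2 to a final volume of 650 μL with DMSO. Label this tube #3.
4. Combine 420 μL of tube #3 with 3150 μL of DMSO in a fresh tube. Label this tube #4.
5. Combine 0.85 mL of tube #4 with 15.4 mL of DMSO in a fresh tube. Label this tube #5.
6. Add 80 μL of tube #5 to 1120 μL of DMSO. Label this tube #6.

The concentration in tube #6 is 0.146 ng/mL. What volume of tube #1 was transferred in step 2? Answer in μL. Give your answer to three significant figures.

45.0 μL

Step 1: 85 μL + 13.7 mL = 13785 μL total → factor 13785/85 = 162.18
Step 2: v brought to 2550 μL → factor = 2550 μL/v
Step 3: 85 μL brought to 650 μL → factor 650/85 = 7.6471
Step 4: 420 μL + 3150 μL = 3570 μL total → factor 3570/420 = 8.5
Step 5: 0.85 mL + 15.4 mL = 16.25 mL total → factor 16.25/0.85 = 19.118
Step 6: 80 μL + 1120 μL = 1200 μL total → factor 1200/80 = 15
Product of known-step factors = 3.0229 × 10^6
Overall factor = 25.0 g/L / (0.146 ng/mL) = 1.7123 × 10^8
Step-2 factor = 1.7123 × 10^8 / 3.0229 × 10^6 = 56.645
v = 2550 μL / 56.645 = 45.0 μL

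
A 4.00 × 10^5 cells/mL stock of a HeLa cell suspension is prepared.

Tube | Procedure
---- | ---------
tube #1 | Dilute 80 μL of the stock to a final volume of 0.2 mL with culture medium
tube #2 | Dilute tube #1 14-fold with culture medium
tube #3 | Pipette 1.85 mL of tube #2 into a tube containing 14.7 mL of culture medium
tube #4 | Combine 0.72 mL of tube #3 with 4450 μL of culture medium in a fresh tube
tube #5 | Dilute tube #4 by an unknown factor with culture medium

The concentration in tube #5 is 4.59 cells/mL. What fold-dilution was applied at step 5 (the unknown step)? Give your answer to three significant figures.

38.8-fold

Step 1: 80 μL brought to 0.2 mL → factor 200/80 = 2.5
Step 2: 14-fold → factor 14
Step 3: 1.85 mL + 14.7 mL = 16.55 mL total → factor 16.55/1.85 = 8.9459
Step 4: 0.72 mL + 4450 μL = 5.17 mL total → factor 5.17/0.72 = 7.1806
Step 5: unknown factor x
Product of known-step factors = 2248.3
Overall factor = 4.00 × 10^5 cells/mL / (4.59 cells/mL) = 87146
x = 87146 / 2248.3 = 38.8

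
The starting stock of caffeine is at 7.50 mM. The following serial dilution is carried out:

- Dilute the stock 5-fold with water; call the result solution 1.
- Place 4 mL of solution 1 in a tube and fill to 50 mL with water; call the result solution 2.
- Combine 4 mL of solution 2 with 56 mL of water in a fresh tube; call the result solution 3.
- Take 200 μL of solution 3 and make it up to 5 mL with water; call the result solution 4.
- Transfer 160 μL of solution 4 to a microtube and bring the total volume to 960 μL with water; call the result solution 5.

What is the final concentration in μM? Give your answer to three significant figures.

0.0533 μM

Step 1: 5-fold → factor 5
Step 2: 4 mL brought to 50 mL → factor 50/4 = 12.5
Step 3: 4 mL + 56 mL = 60 mL total → factor 60/4 = 15
Step 4: 200 μL brought to 5 mL → factor 5000/200 = 25
Step 5: 160 μL brought to 960 μL → factor 960/160 = 6
Overall dilution factor = 5 × 12.5 × 15 × 25 × 6 = 1.4062 × 10^5
Final = 7.50 mM / 1.4062 × 10^5 = 5.333 × 10^-5 mM = 0.0533 μM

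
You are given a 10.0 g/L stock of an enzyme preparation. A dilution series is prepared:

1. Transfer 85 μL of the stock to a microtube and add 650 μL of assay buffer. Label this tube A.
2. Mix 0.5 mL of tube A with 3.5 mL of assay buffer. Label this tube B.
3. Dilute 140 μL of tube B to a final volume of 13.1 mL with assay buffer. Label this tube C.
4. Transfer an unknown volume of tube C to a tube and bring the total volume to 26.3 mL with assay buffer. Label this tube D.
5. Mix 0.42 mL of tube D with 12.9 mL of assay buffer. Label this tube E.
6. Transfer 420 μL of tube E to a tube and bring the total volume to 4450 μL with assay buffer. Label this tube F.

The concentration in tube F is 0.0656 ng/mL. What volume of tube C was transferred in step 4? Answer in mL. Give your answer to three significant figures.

0.375 mL

Step 1: 85 μL + 650 μL = 735 μL total → factor 735/85 = 8.6471
Step 2: 0.5 mL + 3.5 mL = 4 mL total → factor 4/0.5 = 8
Step 3: 140 μL brought to 13.1 mL → factor 13100/140 = 93.571
Step 4: v brought to 26.3 mL → factor = 26.3 mL/v
Step 5: 0.42 mL + 12.9 mL = 13.32 mL total → factor 13.32/0.42 = 31.714
Step 6: 420 μL brought to 4450 μL → factor 4450/420 = 10.595
Product of known-step factors = 2.175 × 10^6
Overall factor = 10.0 g/L / (0.0656 ng/mL) = 1.5244 × 10^8
Step-4 factor = 1.5244 × 10^8 / 2.175 × 10^6 = 70.086
v = 26.3 mL / 70.086 = 0.375 mL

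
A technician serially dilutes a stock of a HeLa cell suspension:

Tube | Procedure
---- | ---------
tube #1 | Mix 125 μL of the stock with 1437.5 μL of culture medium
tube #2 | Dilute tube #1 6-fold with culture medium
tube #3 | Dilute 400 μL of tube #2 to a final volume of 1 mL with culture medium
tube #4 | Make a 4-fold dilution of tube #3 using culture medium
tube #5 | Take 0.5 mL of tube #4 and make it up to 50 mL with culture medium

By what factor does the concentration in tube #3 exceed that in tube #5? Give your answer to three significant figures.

400

Step 1: 125 μL + 1437.5 μL = 1562.5 μL total → factor 1562.5/125 = 12.5
Step 2: 6-fold → factor 6
Step 3: 400 μL brought to 1 mL → factor 1000/400 = 2.5
Step 4: 4-fold → factor 4
Step 5: 0.5 mL brought to 50 mL → factor 50/0.5 = 100
Dilution factor to tube #3 = 187.5; to tube #5 = 75000
[tube #3]/[tube #5] = (factor to tube #5)/(factor to tube #3) = 75000/187.5 = 400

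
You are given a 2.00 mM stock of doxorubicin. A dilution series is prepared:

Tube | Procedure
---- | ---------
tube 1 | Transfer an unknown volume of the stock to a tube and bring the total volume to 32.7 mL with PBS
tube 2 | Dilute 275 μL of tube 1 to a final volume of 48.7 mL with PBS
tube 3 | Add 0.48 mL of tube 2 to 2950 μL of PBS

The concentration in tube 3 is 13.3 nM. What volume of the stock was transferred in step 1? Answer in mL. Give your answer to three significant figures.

0.275 mL

Step 1: v brought to 32.7 mL → factor = 32.7 mL/v
Step 2: 275 μL brought to 48.7 mL → factor 48700/275 = 177.09
Step 3: 0.48 mL + 2950 μL = 3.43 mL total → factor 3.43/0.48 = 7.1458
Product of known-step factors = 1265.5
Overall factor = 2.00 mM / (13.3 nM) = 1.5038 × 10^5
Step-1 factor = 1.5038 × 10^5 / 1265.5 = 118.83
v = 32.7 mL / 118.83 = 0.275 mL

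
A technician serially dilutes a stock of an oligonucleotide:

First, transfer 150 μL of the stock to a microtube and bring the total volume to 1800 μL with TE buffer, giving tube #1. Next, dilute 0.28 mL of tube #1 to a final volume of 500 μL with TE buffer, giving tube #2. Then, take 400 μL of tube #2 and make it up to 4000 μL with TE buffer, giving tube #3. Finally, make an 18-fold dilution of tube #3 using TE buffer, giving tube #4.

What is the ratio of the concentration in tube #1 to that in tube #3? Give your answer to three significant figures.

Step 1: 150 μL brought to 1800 μL → factor 1800/150 = 12
Step 2: 0.28 mL brought to 500 μL → factor 0.5/0.28 = 1.7857
Step 3: 400 μL brought to 4000 μL → factor 4000/400 = 10
Dilution factor to tube #1 = 12; to tube #3 = 214.29
[tube #1]/[tube #3] = (factor to tube #3)/(factor to tube #1) = 214.29/12 = 17.9

17.9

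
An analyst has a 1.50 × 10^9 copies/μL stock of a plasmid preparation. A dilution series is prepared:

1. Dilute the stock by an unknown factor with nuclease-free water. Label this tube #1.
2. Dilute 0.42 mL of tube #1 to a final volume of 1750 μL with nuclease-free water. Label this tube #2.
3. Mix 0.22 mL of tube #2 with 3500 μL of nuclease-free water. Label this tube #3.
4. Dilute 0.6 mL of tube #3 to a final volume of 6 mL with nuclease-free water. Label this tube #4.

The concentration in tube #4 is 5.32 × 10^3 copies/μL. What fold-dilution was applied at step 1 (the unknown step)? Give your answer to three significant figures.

400-fold

Step 1: unknown factor x
Step 2: 0.42 mL brought to 1750 μL → factor 1.75/0.42 = 4.1667
Step 3: 0.22 mL + 3500 μL = 3.72 mL total → factor 3.72/0.22 = 16.909
Step 4: 0.6 mL brought to 6 mL → factor 6/0.6 = 10
Product of known-step factors = 704.55
Overall factor = 1.50 × 10^9 copies/μL / (5.32 × 10^3 copies/μL) = 2.8195 × 10^5
x = 2.8195 × 10^5 / 704.55 = 400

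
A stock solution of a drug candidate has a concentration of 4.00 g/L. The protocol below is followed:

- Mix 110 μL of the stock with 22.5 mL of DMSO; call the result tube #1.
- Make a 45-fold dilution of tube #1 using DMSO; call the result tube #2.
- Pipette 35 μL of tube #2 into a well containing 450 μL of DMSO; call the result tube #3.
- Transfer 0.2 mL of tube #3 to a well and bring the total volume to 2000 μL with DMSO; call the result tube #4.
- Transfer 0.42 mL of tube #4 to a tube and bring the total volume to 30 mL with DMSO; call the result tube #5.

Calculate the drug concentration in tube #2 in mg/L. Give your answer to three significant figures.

0.432 mg/L

Step 1: 110 μL + 22.5 mL = 22610 μL total → factor 22610/110 = 205.55
Step 2: 45-fold → factor 45
Dilution factor through tube #2 = 205.55 × 45 = 9249.5
[tube #2] = 4.00 g/L / 9249.5 = 0.0004325 g/L = 0.432 mg/L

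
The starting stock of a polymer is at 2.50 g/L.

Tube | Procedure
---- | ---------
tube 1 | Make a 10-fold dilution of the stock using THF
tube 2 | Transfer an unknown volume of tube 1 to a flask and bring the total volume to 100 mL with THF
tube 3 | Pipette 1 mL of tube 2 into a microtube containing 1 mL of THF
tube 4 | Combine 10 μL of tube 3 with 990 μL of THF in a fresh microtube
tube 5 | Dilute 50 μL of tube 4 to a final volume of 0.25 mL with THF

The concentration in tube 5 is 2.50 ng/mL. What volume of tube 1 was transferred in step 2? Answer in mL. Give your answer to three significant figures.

Step 1: 10-fold → factor 10
Step 2: v brought to 100 mL → factor = 100 mL/v
Step 3: 1 mL + 1 mL = 2 mL total → factor 2/1 = 2
Step 4: 10 μL + 990 μL = 1000 μL total → factor 1000/10 = 100
Step 5: 50 μL brought to 0.25 mL → factor 250/50 = 5
Product of known-step factors = 10000
Overall factor = 2.50 g/L / (2.50 ng/mL) = 1 × 10^6
Step-2 factor = 1 × 10^6 / 10000 = 100
v = 100 mL / 100 = 1.00 mL

1.00 mL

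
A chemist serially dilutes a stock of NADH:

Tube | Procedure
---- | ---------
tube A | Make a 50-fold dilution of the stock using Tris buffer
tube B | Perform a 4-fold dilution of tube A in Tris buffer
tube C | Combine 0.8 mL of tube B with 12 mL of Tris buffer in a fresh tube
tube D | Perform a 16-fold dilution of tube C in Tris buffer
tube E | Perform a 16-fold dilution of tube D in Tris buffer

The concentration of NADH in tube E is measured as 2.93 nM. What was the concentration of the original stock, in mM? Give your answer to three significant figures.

2.40 mM

Step 1: 50-fold → factor 50
Step 2: 4-fold → factor 4
Step 3: 0.8 mL + 12 mL = 12.8 mL total → factor 12.8/0.8 = 16
Step 4: 16-fold → factor 16
Step 5: 16-fold → factor 16
Overall dilution factor = 50 × 4 × 16 × 16 × 16 = 8.192 × 10^5
Stock = 2.93 nM × 8.192 × 10^5 = 2.400 × 10^6 nM = 2.40 mM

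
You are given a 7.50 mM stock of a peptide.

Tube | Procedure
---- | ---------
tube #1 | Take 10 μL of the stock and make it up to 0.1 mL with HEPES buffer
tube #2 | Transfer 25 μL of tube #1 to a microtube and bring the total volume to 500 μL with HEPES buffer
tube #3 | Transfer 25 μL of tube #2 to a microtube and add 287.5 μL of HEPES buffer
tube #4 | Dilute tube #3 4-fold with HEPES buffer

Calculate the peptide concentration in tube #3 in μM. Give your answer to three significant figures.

3.00 μM

Step 1: 10 μL brought to 0.1 mL → factor 100/10 = 10
Step 2: 25 μL brought to 500 μL → factor 500/25 = 20
Step 3: 25 μL + 287.5 μL = 312.5 μL total → factor 312.5/25 = 12.5
Dilution factor through tube #3 = 10 × 20 × 12.5 = 2500
[tube #3] = 7.50 mM / 2500 = 0.003000 mM = 3.00 μM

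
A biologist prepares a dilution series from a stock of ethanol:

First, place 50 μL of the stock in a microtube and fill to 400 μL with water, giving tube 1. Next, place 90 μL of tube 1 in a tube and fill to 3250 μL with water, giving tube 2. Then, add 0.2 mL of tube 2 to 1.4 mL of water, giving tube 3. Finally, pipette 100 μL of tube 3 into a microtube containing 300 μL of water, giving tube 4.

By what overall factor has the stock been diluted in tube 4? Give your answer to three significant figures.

9.24 × 10^3

Step 1: 50 μL brought to 400 μL → factor 400/50 = 8
Step 2: 90 μL brought to 3250 μL → factor 3250/90 = 36.111
Step 3: 0.2 mL + 1.4 mL = 1.6 mL total → factor 1.6/0.2 = 8
Step 4: 100 μL + 300 μL = 400 μL total → factor 400/100 = 4
Overall dilution factor = 8 × 36.111 × 8 × 4 = 9244.4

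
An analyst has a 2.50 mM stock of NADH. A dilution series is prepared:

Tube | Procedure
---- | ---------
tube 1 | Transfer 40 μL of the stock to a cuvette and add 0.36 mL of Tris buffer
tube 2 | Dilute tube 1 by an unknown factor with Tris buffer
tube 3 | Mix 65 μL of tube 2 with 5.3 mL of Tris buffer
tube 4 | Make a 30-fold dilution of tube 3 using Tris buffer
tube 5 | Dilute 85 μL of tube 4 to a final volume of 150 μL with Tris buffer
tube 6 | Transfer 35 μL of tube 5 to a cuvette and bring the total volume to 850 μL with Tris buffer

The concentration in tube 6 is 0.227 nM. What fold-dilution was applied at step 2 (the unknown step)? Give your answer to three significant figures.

10.4-fold

Step 1: 40 μL + 0.36 mL = 400 μL total → factor 400/40 = 10
Step 2: unknown factor x
Step 3: 65 μL + 5.3 mL = 5365 μL total → factor 5365/65 = 82.538
Step 4: 30-fold → factor 30
Step 5: 85 μL brought to 150 μL → factor 150/85 = 1.7647
Step 6: 35 μL brought to 850 μL → factor 850/35 = 24.286
Product of known-step factors = 1.0612 × 10^6
Overall factor = 2.50 mM / (0.227 nM) = 1.1013 × 10^7
x = 1.1013 × 10^7 / 1.0612 × 10^6 = 10.4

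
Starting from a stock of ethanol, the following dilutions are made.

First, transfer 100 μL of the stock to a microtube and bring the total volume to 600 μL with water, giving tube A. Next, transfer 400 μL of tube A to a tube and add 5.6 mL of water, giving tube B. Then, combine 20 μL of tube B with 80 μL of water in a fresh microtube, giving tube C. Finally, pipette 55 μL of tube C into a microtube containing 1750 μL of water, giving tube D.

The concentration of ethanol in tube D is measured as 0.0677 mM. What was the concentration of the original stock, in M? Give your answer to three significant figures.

1.00 M

Step 1: 100 μL brought to 600 μL → factor 600/100 = 6
Step 2: 400 μL + 5.6 mL = 6000 μL total → factor 6000/400 = 15
Step 3: 20 μL + 80 μL = 100 μL total → factor 100/20 = 5
Step 4: 55 μL + 1750 μL = 1805 μL total → factor 1805/55 = 32.818
Overall dilution factor = 6 × 15 × 5 × 32.818 = 14768
Stock = 0.0677 mM × 14768 = 999.8 mM = 1.00 M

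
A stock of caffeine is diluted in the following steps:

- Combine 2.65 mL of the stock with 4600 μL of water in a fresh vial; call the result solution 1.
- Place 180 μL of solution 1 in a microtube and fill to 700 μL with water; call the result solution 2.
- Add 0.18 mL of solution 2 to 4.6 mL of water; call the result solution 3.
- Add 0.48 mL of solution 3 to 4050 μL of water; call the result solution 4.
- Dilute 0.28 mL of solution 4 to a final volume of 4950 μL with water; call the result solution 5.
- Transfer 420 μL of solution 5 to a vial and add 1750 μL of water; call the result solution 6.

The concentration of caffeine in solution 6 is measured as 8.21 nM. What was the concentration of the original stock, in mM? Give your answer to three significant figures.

Step 1: 2.65 mL + 4600 μL = 7.25 mL total → factor 7.25/2.65 = 2.7358
Step 2: 180 μL brought to 700 μL → factor 700/180 = 3.8889
Step 3: 0.18 mL + 4.6 mL = 4.78 mL total → factor 4.78/0.18 = 26.556
Step 4: 0.48 mL + 4050 μL = 4.53 mL total → factor 4.53/0.48 = 9.4375
Step 5: 0.28 mL brought to 4950 μL → factor 4.95/0.28 = 17.679
Step 6: 420 μL + 1750 μL = 2170 μL total → factor 2170/420 = 5.1667
Overall dilution factor = 2.7358 × 3.8889 × 26.556 × 9.4375 × 17.679 × 5.1667 = 2.4355 × 10^5
Stock = 8.21 nM × 2.4355 × 10^5 = 2.000 × 10^6 nM = 2.00 mM

2.00 mM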